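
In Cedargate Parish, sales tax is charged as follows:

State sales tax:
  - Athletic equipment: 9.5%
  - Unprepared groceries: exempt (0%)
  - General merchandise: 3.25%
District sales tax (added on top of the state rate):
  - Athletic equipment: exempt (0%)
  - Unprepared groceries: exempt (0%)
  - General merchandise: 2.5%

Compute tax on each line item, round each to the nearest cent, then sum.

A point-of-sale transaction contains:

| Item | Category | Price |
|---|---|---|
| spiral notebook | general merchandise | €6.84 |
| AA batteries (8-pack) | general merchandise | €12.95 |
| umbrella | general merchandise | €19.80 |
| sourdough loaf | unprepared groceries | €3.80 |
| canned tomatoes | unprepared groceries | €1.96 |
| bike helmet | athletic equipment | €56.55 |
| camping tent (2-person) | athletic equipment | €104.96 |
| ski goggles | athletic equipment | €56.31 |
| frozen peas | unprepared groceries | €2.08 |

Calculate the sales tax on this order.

Spiral notebook €6.84: general merchandise → 3.25% + 2.5% district = 5.75% → €0.39
AA batteries (8-pack) €12.95: general merchandise → 3.25% + 2.5% district = 5.75% → €0.74
Umbrella €19.80: general merchandise → 3.25% + 2.5% district = 5.75% → €1.14
Sourdough loaf €3.80: unprepared groceries → 0% + 0% district = 0% → €0.00
Canned tomatoes €1.96: unprepared groceries → 0% + 0% district = 0% → €0.00
Bike helmet €56.55: athletic equipment → 9.5% + 0% district = 9.5% → €5.37
Camping tent (2-person) €104.96: athletic equipment → 9.5% + 0% district = 9.5% → €9.97
Ski goggles €56.31: athletic equipment → 9.5% + 0% district = 9.5% → €5.35
Frozen peas €2.08: unprepared groceries → 0% + 0% district = 0% → €0.00
Total tax = €0.39 + €0.74 + €1.14 + €5.37 + €9.97 + €5.35 = €22.96

€22.96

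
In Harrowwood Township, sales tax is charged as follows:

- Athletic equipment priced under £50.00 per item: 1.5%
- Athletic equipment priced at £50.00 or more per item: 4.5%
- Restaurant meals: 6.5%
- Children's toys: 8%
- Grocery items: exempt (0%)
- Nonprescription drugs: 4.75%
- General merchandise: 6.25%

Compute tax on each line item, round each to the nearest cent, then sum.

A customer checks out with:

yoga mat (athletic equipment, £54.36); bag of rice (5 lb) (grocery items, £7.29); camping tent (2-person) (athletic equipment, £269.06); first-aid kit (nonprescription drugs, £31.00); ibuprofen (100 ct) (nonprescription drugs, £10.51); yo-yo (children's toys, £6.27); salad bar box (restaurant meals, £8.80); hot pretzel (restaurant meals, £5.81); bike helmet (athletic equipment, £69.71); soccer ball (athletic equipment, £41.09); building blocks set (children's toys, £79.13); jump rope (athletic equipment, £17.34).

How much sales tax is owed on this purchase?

£28.33

Yoga mat £54.36: athletic equipment, £50.00 or more → 4.5% → £2.45
Bag of rice (5 lb) £7.29: grocery items → 0% → £0.00
Camping tent (2-person) £269.06: athletic equipment, £50.00 or more → 4.5% → £12.11
First-aid kit £31.00: nonprescription drugs → 4.75% → £1.47
Ibuprofen (100 ct) £10.51: nonprescription drugs → 4.75% → £0.50
Yo-yo £6.27: children's toys → 8% → £0.50
Salad bar box £8.80: restaurant meals → 6.5% → £0.57
Hot pretzel £5.81: restaurant meals → 6.5% → £0.38
Bike helmet £69.71: athletic equipment, £50.00 or more → 4.5% → £3.14
Soccer ball £41.09: athletic equipment, under £50.00 → 1.5% → £0.62
Building blocks set £79.13: children's toys → 8% → £6.33
Jump rope £17.34: athletic equipment, under £50.00 → 1.5% → £0.26
Total tax = £2.45 + £12.11 + £1.47 + £0.50 + £0.50 + £0.57 + £0.38 + £3.14 + £0.62 + £6.33 + £0.26 = £28.33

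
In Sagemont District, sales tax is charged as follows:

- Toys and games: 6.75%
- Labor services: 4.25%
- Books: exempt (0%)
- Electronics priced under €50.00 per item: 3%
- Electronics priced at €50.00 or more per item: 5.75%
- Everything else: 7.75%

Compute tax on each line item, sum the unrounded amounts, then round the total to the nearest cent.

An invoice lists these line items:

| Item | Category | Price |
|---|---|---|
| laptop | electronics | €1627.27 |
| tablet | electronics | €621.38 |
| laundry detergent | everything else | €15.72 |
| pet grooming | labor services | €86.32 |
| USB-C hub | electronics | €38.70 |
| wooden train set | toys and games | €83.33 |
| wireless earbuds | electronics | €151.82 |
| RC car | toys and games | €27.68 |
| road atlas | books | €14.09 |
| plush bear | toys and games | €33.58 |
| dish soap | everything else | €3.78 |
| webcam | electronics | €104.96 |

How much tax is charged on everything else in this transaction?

Laundry detergent €15.72: everything else → 7.75% → €1.2183
Dish soap €3.78: everything else → 7.75% → €0.29295
Tax on everything else: unrounded sum = €1.51125 → €1.51

€1.51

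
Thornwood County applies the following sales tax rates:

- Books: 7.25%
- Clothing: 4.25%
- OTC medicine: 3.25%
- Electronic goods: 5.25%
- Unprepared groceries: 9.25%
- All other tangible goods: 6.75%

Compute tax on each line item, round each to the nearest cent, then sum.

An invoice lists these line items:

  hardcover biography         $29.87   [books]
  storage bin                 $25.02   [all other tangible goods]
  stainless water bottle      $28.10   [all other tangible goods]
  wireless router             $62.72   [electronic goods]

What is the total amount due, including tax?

$154.76

Hardcover biography $29.87: books → 7.25% → $2.17
Storage bin $25.02: all other tangible goods → 6.75% → $1.69
Stainless water bottle $28.10: all other tangible goods → 6.75% → $1.90
Wireless router $62.72: electronic goods → 5.25% → $3.29
Subtotal = $145.71; tax = $9.05; total due = $154.76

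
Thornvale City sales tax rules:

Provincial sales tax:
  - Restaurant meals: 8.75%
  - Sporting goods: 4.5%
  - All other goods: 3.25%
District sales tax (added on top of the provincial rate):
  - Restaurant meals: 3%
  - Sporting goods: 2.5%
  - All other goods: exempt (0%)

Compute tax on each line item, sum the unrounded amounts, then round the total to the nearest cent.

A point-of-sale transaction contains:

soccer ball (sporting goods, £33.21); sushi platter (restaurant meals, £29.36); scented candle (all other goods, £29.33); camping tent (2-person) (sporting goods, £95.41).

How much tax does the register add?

£13.41

Soccer ball £33.21: sporting goods → 4.5% + 2.5% district = 7% → £2.3247
Sushi platter £29.36: restaurant meals → 8.75% + 3% district = 11.75% → £3.4498
Scented candle £29.33: all other goods → 3.25% + 0% district = 3.25% → £0.953225
Camping tent (2-person) £95.41: sporting goods → 4.5% + 2.5% district = 7% → £6.6787
Unrounded tax sum = £13.406425 → £13.41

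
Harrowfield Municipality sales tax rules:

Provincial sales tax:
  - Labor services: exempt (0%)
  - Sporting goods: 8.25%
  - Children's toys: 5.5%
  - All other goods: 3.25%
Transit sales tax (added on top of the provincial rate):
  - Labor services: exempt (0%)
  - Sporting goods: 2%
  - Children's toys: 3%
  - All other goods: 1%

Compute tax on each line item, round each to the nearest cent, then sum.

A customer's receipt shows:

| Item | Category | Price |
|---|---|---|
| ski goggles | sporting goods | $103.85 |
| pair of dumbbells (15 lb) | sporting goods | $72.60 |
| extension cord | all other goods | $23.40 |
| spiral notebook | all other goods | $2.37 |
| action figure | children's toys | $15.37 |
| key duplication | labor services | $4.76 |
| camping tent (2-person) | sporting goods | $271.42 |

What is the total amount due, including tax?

$542.07

Ski goggles $103.85: sporting goods → 8.25% + 2% transit = 10.25% → $10.64
Pair of dumbbells (15 lb) $72.60: sporting goods → 8.25% + 2% transit = 10.25% → $7.44
Extension cord $23.40: all other goods → 3.25% + 1% transit = 4.25% → $0.99
Spiral notebook $2.37: all other goods → 3.25% + 1% transit = 4.25% → $0.10
Action figure $15.37: children's toys → 5.5% + 3% transit = 8.5% → $1.31
Key duplication $4.76: labor services → 0% + 0% transit = 0% → $0.00
Camping tent (2-person) $271.42: sporting goods → 8.25% + 2% transit = 10.25% → $27.82
Subtotal = $493.77; tax = $48.30; total due = $542.07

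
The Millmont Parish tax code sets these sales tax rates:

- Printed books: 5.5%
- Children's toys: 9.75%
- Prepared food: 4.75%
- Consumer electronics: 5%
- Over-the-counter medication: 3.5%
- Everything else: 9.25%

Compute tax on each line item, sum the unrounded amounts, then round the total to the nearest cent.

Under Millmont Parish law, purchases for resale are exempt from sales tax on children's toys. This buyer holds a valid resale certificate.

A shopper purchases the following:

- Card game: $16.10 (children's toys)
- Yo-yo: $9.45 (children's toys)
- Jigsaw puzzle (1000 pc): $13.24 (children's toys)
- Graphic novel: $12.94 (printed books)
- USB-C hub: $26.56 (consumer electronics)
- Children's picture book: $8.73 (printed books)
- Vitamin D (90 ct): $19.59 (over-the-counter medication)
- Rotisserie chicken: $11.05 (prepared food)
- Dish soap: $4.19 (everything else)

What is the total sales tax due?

$4.12

Card game $16.10: children's toys, buyer-exempt → 0% → $0.00
Yo-yo $9.45: children's toys, buyer-exempt → 0% → $0.00
Jigsaw puzzle (1000 pc) $13.24: children's toys, buyer-exempt → 0% → $0.00
Graphic novel $12.94: printed books → 5.5% → $0.7117
USB-C hub $26.56: consumer electronics → 5% → $1.328
Children's picture book $8.73: printed books → 5.5% → $0.48015
Vitamin D (90 ct) $19.59: over-the-counter medication → 3.5% → $0.68565
Rotisserie chicken $11.05: prepared food → 4.75% → $0.524875
Dish soap $4.19: everything else → 9.25% → $0.387575
Unrounded tax sum = $4.11795 → $4.12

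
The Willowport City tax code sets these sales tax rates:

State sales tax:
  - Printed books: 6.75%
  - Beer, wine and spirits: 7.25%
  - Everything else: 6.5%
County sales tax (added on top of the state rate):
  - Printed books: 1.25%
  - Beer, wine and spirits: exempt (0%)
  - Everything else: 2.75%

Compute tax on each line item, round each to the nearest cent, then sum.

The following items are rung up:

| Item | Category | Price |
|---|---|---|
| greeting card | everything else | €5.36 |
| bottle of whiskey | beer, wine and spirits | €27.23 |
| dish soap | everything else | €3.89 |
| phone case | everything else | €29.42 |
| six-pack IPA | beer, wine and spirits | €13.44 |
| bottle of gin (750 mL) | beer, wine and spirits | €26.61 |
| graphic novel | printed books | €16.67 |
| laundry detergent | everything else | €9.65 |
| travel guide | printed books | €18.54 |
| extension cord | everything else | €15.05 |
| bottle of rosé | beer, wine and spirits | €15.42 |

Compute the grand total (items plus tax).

Greeting card €5.36: everything else → 6.5% + 2.75% county = 9.25% → €0.50
Bottle of whiskey €27.23: beer, wine and spirits → 7.25% + 0% county = 7.25% → €1.97
Dish soap €3.89: everything else → 6.5% + 2.75% county = 9.25% → €0.36
Phone case €29.42: everything else → 6.5% + 2.75% county = 9.25% → €2.72
Six-pack IPA €13.44: beer, wine and spirits → 7.25% + 0% county = 7.25% → €0.97
Bottle of gin (750 mL) €26.61: beer, wine and spirits → 7.25% + 0% county = 7.25% → €1.93
Graphic novel €16.67: printed books → 6.75% + 1.25% county = 8% → €1.33
Laundry detergent €9.65: everything else → 6.5% + 2.75% county = 9.25% → €0.89
Travel guide €18.54: printed books → 6.75% + 1.25% county = 8% → €1.48
Extension cord €15.05: everything else → 6.5% + 2.75% county = 9.25% → €1.39
Bottle of rosé €15.42: beer, wine and spirits → 7.25% + 0% county = 7.25% → €1.12
Subtotal = €181.28; tax = €14.66; total due = €195.94

€195.94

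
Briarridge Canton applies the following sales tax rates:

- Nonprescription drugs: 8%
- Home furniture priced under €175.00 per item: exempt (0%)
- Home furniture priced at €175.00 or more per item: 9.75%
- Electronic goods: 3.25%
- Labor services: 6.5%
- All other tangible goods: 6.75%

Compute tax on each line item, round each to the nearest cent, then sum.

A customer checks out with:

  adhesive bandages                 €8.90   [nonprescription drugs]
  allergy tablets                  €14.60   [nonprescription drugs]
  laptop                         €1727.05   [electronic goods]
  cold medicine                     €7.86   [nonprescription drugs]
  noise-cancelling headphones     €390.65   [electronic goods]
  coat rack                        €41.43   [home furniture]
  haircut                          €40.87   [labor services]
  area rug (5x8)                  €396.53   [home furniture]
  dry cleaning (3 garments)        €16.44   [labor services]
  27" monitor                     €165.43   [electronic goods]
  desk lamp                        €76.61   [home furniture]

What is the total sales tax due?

Adhesive bandages €8.90: nonprescription drugs → 8% → €0.71
Allergy tablets €14.60: nonprescription drugs → 8% → €1.17
Laptop €1727.05: electronic goods → 3.25% → €56.13
Cold medicine €7.86: nonprescription drugs → 8% → €0.63
Noise-cancelling headphones €390.65: electronic goods → 3.25% → €12.70
Coat rack €41.43: home furniture, under €175.00 → 0% → €0.00
Haircut €40.87: labor services → 6.5% → €2.66
Area rug (5x8) €396.53: home furniture, €175.00 or more → 9.75% → €38.66
Dry cleaning (3 garments) €16.44: labor services → 6.5% → €1.07
27" monitor €165.43: electronic goods → 3.25% → €5.38
Desk lamp €76.61: home furniture, under €175.00 → 0% → €0.00
Total tax = €0.71 + €1.17 + €56.13 + €0.63 + €12.70 + €2.66 + €38.66 + €1.07 + €5.38 = €119.11

€119.11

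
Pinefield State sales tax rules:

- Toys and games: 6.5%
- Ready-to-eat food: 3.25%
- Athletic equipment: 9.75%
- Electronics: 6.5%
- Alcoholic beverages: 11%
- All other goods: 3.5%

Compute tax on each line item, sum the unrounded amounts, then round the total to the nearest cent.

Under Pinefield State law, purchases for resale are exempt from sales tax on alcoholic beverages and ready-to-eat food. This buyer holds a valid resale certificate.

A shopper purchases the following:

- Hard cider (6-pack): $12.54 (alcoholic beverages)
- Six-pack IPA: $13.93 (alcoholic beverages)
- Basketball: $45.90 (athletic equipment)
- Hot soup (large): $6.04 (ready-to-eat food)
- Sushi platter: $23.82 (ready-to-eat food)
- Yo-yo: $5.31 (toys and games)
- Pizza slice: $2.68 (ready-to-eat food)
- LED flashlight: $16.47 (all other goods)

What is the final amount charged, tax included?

Hard cider (6-pack) $12.54: alcoholic beverages, buyer-exempt → 0% → $0.00
Six-pack IPA $13.93: alcoholic beverages, buyer-exempt → 0% → $0.00
Basketball $45.90: athletic equipment → 9.75% → $4.47525
Hot soup (large) $6.04: ready-to-eat food, buyer-exempt → 0% → $0.00
Sushi platter $23.82: ready-to-eat food, buyer-exempt → 0% → $0.00
Yo-yo $5.31: toys and games → 6.5% → $0.34515
Pizza slice $2.68: ready-to-eat food, buyer-exempt → 0% → $0.00
LED flashlight $16.47: all other goods → 3.5% → $0.57645
Subtotal = $126.69; unrounded tax = $5.39685 → $5.40; total due = $132.09

$132.09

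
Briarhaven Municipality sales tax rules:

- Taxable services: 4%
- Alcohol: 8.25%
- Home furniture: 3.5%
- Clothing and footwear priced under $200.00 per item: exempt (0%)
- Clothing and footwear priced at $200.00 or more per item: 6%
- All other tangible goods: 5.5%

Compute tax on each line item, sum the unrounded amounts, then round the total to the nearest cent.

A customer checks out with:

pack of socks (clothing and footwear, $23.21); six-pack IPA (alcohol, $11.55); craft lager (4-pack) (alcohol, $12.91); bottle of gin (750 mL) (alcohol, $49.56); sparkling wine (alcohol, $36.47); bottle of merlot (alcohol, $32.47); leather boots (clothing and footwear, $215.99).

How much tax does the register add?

Pack of socks $23.21: clothing and footwear, under $200.00 → 0% → $0.00
Six-pack IPA $11.55: alcohol → 8.25% → $0.952875
Craft lager (4-pack) $12.91: alcohol → 8.25% → $1.065075
Bottle of gin (750 mL) $49.56: alcohol → 8.25% → $4.0887
Sparkling wine $36.47: alcohol → 8.25% → $3.008775
Bottle of merlot $32.47: alcohol → 8.25% → $2.678775
Leather boots $215.99: clothing and footwear, $200.00 or more → 6% → $12.9594
Unrounded tax sum = $24.7536 → $24.75

$24.75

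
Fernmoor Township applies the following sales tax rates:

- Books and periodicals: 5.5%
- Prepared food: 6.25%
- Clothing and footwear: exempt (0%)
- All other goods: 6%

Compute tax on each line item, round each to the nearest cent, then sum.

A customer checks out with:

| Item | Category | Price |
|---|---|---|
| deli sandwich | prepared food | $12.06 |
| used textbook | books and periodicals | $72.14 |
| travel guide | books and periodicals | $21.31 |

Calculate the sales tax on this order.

$5.89

Deli sandwich $12.06: prepared food → 6.25% → $0.75
Used textbook $72.14: books and periodicals → 5.5% → $3.97
Travel guide $21.31: books and periodicals → 5.5% → $1.17
Total tax = $0.75 + $3.97 + $1.17 = $5.89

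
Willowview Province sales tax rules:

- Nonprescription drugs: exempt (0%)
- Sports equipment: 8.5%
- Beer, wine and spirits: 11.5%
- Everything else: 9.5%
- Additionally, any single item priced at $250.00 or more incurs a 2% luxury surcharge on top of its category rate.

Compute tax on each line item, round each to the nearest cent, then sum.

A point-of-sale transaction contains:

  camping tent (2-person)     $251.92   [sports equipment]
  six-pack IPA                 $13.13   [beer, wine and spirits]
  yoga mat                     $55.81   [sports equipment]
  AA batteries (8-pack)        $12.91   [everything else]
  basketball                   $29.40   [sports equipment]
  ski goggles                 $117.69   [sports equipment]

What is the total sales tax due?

Camping tent (2-person) $251.92: sports equipment → 8.5% + 2% surcharge = 10.5% → $26.45
Six-pack IPA $13.13: beer, wine and spirits → 11.5% → $1.51
Yoga mat $55.81: sports equipment → 8.5% → $4.74
AA batteries (8-pack) $12.91: everything else → 9.5% → $1.23
Basketball $29.40: sports equipment → 8.5% → $2.50
Ski goggles $117.69: sports equipment → 8.5% → $10.00
Total tax = $26.45 + $1.51 + $4.74 + $1.23 + $2.50 + $10.00 = $46.43

$46.43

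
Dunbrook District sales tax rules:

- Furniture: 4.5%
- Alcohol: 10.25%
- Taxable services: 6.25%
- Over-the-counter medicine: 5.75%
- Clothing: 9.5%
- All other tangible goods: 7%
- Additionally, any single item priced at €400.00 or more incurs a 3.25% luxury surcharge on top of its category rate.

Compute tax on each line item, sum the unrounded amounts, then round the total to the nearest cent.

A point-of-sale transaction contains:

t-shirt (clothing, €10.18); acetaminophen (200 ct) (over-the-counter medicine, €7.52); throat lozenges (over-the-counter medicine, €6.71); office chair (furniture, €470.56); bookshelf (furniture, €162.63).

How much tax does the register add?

€45.57

T-shirt €10.18: clothing → 9.5% → €0.9671
Acetaminophen (200 ct) €7.52: over-the-counter medicine → 5.75% → €0.4324
Throat lozenges €6.71: over-the-counter medicine → 5.75% → €0.385825
Office chair €470.56: furniture → 4.5% + 3.25% surcharge = 7.75% → €36.4684
Bookshelf €162.63: furniture → 4.5% → €7.31835
Unrounded tax sum = €45.572075 → €45.57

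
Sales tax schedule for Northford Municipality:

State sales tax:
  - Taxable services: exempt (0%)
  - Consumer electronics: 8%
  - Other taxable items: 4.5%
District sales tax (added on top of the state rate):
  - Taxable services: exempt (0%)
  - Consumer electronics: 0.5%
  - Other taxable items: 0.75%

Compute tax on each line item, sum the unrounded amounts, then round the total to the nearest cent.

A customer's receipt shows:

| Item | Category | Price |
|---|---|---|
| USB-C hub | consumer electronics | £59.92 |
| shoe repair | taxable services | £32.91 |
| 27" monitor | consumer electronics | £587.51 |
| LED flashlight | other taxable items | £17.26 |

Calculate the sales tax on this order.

USB-C hub £59.92: consumer electronics → 8% + 0.5% district = 8.5% → £5.0932
Shoe repair £32.91: taxable services → 0% + 0% district = 0% → £0.00
27" monitor £587.51: consumer electronics → 8% + 0.5% district = 8.5% → £49.93835
LED flashlight £17.26: other taxable items → 4.5% + 0.75% district = 5.25% → £0.90615
Unrounded tax sum = £55.9377 → £55.94

£55.94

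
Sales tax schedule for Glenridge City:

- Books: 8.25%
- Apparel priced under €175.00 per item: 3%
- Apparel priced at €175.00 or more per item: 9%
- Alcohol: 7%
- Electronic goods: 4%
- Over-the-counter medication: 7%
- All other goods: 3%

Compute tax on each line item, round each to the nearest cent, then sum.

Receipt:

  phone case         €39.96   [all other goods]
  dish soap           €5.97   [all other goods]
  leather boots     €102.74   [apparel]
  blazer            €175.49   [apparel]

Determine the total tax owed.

€20.25

Phone case €39.96: all other goods → 3% → €1.20
Dish soap €5.97: all other goods → 3% → €0.18
Leather boots €102.74: apparel, under €175.00 → 3% → €3.08
Blazer €175.49: apparel, €175.00 or more → 9% → €15.79
Total tax = €1.20 + €0.18 + €3.08 + €15.79 = €20.25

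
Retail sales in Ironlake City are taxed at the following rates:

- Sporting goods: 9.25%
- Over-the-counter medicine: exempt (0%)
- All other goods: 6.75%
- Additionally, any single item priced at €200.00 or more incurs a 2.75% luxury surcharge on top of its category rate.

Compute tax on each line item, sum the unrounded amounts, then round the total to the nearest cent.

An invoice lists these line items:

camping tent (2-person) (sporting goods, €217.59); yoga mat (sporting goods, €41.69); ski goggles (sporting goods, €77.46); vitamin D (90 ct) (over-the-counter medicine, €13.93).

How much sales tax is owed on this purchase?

Camping tent (2-person) €217.59: sporting goods → 9.25% + 2.75% surcharge = 12% → €26.1108
Yoga mat €41.69: sporting goods → 9.25% → €3.856325
Ski goggles €77.46: sporting goods → 9.25% → €7.16505
Vitamin D (90 ct) €13.93: over-the-counter medicine → 0% → €0.00
Unrounded tax sum = €37.132175 → €37.13

€37.13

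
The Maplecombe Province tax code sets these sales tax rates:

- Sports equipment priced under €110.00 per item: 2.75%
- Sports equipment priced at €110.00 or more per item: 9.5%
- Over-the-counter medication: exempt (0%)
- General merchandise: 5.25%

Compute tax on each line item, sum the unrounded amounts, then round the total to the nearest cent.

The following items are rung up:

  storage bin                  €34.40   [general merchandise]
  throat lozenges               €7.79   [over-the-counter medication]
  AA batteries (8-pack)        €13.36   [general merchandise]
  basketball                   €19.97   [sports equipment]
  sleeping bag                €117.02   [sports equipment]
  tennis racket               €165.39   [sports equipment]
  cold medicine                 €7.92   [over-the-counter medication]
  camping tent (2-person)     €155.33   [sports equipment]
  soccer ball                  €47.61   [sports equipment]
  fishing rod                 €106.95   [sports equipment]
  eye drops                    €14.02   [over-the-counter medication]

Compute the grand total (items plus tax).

€738.65

Storage bin €34.40: general merchandise → 5.25% → €1.806
Throat lozenges €7.79: over-the-counter medication → 0% → €0.00
AA batteries (8-pack) €13.36: general merchandise → 5.25% → €0.7014
Basketball €19.97: sports equipment, under €110.00 → 2.75% → €0.549175
Sleeping bag €117.02: sports equipment, €110.00 or more → 9.5% → €11.1169
Tennis racket €165.39: sports equipment, €110.00 or more → 9.5% → €15.71205
Cold medicine €7.92: over-the-counter medication → 0% → €0.00
Camping tent (2-person) €155.33: sports equipment, €110.00 or more → 9.5% → €14.75635
Soccer ball €47.61: sports equipment, under €110.00 → 2.75% → €1.309275
Fishing rod €106.95: sports equipment, under €110.00 → 2.75% → €2.941125
Eye drops €14.02: over-the-counter medication → 0% → €0.00
Subtotal = €689.76; unrounded tax = €48.892275 → €48.89; total due = €738.65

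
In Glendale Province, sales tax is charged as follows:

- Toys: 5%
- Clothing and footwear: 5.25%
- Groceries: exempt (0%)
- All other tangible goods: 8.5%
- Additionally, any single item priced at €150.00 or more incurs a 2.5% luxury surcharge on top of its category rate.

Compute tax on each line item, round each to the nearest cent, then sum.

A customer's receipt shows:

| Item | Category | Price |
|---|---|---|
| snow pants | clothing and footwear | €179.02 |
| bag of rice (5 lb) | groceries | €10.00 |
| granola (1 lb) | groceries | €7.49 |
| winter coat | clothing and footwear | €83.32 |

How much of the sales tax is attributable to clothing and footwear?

€18.24

Snow pants €179.02: clothing and footwear → 5.25% + 2.5% surcharge = 7.75% → €13.87
Winter coat €83.32: clothing and footwear → 5.25% → €4.37
Tax on clothing and footwear = €13.87 + €4.37 = €18.24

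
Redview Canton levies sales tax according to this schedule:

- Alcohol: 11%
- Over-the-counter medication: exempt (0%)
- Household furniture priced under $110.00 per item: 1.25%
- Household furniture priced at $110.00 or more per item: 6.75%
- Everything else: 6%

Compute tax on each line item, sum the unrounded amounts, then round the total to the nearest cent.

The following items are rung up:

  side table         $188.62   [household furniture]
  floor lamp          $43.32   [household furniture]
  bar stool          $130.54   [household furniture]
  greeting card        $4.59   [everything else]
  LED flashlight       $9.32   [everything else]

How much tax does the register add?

Side table $188.62: household furniture, $110.00 or more → 6.75% → $12.73185
Floor lamp $43.32: household furniture, under $110.00 → 1.25% → $0.5415
Bar stool $130.54: household furniture, $110.00 or more → 6.75% → $8.81145
Greeting card $4.59: everything else → 6% → $0.2754
LED flashlight $9.32: everything else → 6% → $0.5592
Unrounded tax sum = $22.9194 → $22.92

$22.92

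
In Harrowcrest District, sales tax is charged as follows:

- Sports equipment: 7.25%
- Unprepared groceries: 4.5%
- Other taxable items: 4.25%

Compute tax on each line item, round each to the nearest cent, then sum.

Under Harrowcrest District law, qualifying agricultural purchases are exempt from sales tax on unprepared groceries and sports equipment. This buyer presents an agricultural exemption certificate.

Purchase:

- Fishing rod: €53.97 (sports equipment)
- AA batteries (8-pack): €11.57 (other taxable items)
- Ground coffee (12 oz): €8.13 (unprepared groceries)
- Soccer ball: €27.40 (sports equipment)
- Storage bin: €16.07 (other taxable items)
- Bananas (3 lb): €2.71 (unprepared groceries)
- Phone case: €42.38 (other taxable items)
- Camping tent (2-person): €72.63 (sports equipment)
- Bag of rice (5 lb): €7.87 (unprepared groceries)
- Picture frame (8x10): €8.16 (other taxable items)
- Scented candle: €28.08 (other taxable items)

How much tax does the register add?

€4.51

Fishing rod €53.97: sports equipment, buyer-exempt → 0% → €0.00
AA batteries (8-pack) €11.57: other taxable items → 4.25% → €0.49
Ground coffee (12 oz) €8.13: unprepared groceries, buyer-exempt → 0% → €0.00
Soccer ball €27.40: sports equipment, buyer-exempt → 0% → €0.00
Storage bin €16.07: other taxable items → 4.25% → €0.68
Bananas (3 lb) €2.71: unprepared groceries, buyer-exempt → 0% → €0.00
Phone case €42.38: other taxable items → 4.25% → €1.80
Camping tent (2-person) €72.63: sports equipment, buyer-exempt → 0% → €0.00
Bag of rice (5 lb) €7.87: unprepared groceries, buyer-exempt → 0% → €0.00
Picture frame (8x10) €8.16: other taxable items → 4.25% → €0.35
Scented candle €28.08: other taxable items → 4.25% → €1.19
Total tax = €0.49 + €0.68 + €1.80 + €0.35 + €1.19 = €4.51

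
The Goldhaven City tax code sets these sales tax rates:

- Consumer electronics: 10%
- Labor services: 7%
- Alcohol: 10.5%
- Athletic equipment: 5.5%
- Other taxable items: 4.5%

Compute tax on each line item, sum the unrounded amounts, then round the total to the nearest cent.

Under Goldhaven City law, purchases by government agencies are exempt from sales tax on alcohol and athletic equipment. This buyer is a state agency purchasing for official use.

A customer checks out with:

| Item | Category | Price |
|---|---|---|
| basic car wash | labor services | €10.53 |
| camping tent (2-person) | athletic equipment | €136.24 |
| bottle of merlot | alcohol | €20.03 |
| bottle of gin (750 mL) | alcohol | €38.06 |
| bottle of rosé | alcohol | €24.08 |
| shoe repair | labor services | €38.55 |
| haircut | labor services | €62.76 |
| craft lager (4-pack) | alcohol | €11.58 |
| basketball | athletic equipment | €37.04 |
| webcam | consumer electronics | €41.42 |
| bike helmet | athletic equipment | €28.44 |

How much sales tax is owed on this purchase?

€11.97

Basic car wash €10.53: labor services → 7% → €0.7371
Camping tent (2-person) €136.24: athletic equipment, buyer-exempt → 0% → €0.00
Bottle of merlot €20.03: alcohol, buyer-exempt → 0% → €0.00
Bottle of gin (750 mL) €38.06: alcohol, buyer-exempt → 0% → €0.00
Bottle of rosé €24.08: alcohol, buyer-exempt → 0% → €0.00
Shoe repair €38.55: labor services → 7% → €2.6985
Haircut €62.76: labor services → 7% → €4.3932
Craft lager (4-pack) €11.58: alcohol, buyer-exempt → 0% → €0.00
Basketball €37.04: athletic equipment, buyer-exempt → 0% → €0.00
Webcam €41.42: consumer electronics → 10% → €4.142
Bike helmet €28.44: athletic equipment, buyer-exempt → 0% → €0.00
Unrounded tax sum = €11.9708 → €11.97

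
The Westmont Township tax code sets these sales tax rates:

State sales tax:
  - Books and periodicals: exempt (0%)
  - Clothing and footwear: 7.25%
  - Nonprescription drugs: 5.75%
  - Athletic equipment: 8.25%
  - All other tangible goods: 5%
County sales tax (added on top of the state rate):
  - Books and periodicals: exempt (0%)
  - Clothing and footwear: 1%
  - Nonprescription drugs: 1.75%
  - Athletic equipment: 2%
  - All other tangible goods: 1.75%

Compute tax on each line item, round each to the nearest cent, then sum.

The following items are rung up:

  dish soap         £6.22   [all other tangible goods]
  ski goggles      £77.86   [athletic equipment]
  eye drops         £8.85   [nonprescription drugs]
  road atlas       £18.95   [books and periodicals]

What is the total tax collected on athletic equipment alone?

£7.98

Ski goggles £77.86: athletic equipment → 8.25% + 2% county = 10.25% → £7.98
Tax on athletic equipment = £7.98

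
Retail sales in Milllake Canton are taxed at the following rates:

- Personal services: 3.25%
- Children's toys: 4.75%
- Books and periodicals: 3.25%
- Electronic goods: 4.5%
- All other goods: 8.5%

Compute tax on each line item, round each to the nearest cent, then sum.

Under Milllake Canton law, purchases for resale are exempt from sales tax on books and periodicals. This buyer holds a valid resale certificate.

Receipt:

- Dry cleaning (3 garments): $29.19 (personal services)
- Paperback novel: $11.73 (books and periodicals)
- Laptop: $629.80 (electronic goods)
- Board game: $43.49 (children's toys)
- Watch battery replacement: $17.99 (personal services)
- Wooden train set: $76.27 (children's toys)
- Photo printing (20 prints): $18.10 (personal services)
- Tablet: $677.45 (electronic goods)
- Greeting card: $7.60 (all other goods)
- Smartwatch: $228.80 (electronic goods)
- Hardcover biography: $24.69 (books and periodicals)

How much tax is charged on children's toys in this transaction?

$5.69

Board game $43.49: children's toys → 4.75% → $2.07
Wooden train set $76.27: children's toys → 4.75% → $3.62
Tax on children's toys = $2.07 + $3.62 = $5.69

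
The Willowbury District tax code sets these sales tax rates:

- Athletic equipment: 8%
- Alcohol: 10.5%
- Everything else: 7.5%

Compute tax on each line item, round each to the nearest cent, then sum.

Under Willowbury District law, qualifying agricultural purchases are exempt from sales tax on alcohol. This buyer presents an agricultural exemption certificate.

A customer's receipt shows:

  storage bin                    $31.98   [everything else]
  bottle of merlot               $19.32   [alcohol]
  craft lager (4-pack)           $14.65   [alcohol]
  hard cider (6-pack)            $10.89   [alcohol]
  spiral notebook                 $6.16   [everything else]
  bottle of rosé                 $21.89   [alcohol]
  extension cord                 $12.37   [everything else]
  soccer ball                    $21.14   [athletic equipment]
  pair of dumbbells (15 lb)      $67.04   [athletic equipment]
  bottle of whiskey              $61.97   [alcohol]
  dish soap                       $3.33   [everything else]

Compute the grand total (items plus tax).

$281.83

Storage bin $31.98: everything else → 7.5% → $2.40
Bottle of merlot $19.32: alcohol, buyer-exempt → 0% → $0.00
Craft lager (4-pack) $14.65: alcohol, buyer-exempt → 0% → $0.00
Hard cider (6-pack) $10.89: alcohol, buyer-exempt → 0% → $0.00
Spiral notebook $6.16: everything else → 7.5% → $0.46
Bottle of rosé $21.89: alcohol, buyer-exempt → 0% → $0.00
Extension cord $12.37: everything else → 7.5% → $0.93
Soccer ball $21.14: athletic equipment → 8% → $1.69
Pair of dumbbells (15 lb) $67.04: athletic equipment → 8% → $5.36
Bottle of whiskey $61.97: alcohol, buyer-exempt → 0% → $0.00
Dish soap $3.33: everything else → 7.5% → $0.25
Subtotal = $270.74; tax = $11.09; total due = $281.83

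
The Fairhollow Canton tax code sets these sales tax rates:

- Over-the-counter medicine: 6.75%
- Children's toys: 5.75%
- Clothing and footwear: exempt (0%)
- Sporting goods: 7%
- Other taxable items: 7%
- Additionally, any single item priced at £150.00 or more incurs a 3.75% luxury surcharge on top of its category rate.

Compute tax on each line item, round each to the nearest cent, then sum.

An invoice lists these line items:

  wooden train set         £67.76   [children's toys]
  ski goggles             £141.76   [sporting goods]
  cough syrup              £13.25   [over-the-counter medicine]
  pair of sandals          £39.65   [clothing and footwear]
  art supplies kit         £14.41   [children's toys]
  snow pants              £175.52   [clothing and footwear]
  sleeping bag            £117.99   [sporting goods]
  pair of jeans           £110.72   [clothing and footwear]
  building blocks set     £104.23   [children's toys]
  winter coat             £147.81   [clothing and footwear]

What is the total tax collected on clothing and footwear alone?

Pair of sandals £39.65: clothing and footwear → 0% → £0.00
Snow pants £175.52: clothing and footwear → 0% + 3.75% surcharge = 3.75% → £6.58
Pair of jeans £110.72: clothing and footwear → 0% → £0.00
Winter coat £147.81: clothing and footwear → 0% → £0.00
Tax on clothing and footwear = £0.00 + £6.58 + £0.00 + £0.00 = £6.58

£6.58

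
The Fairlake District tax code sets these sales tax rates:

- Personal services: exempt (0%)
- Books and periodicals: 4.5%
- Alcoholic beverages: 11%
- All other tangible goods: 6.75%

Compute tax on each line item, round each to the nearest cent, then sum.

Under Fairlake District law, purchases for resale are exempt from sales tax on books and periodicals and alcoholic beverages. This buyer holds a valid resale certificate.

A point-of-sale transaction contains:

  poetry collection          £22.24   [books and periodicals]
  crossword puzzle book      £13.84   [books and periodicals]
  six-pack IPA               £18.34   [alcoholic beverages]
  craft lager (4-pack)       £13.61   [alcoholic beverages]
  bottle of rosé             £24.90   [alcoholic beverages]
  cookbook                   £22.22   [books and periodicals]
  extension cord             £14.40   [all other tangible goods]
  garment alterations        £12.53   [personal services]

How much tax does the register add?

Poetry collection £22.24: books and periodicals, buyer-exempt → 0% → £0.00
Crossword puzzle book £13.84: books and periodicals, buyer-exempt → 0% → £0.00
Six-pack IPA £18.34: alcoholic beverages, buyer-exempt → 0% → £0.00
Craft lager (4-pack) £13.61: alcoholic beverages, buyer-exempt → 0% → £0.00
Bottle of rosé £24.90: alcoholic beverages, buyer-exempt → 0% → £0.00
Cookbook £22.22: books and periodicals, buyer-exempt → 0% → £0.00
Extension cord £14.40: all other tangible goods → 6.75% → £0.97
Garment alterations £12.53: personal services → 0% → £0.00
Total tax = £0.97

£0.97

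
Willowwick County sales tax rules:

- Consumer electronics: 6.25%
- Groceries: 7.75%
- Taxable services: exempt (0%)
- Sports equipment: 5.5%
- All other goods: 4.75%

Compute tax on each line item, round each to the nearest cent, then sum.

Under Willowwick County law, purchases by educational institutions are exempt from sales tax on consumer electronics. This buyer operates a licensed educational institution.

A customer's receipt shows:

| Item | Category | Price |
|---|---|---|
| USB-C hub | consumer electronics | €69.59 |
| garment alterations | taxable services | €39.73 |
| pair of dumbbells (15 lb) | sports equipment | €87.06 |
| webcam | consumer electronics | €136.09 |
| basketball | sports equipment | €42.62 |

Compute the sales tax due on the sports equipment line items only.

€7.13

Pair of dumbbells (15 lb) €87.06: sports equipment → 5.5% → €4.79
Basketball €42.62: sports equipment → 5.5% → €2.34
Tax on sports equipment = €4.79 + €2.34 = €7.13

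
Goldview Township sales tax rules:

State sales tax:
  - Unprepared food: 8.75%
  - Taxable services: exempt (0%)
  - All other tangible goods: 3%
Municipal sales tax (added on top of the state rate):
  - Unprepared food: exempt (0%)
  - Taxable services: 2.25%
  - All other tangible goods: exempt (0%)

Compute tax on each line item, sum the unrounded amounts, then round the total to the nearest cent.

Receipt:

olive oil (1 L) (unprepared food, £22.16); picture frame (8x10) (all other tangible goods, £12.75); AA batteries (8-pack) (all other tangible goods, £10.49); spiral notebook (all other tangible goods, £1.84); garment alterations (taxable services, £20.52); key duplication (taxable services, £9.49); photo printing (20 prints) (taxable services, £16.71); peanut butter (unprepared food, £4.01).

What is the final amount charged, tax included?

Olive oil (1 L) £22.16: unprepared food → 8.75% + 0% municipal = 8.75% → £1.939
Picture frame (8x10) £12.75: all other tangible goods → 3% + 0% municipal = 3% → £0.3825
AA batteries (8-pack) £10.49: all other tangible goods → 3% + 0% municipal = 3% → £0.3147
Spiral notebook £1.84: all other tangible goods → 3% + 0% municipal = 3% → £0.0552
Garment alterations £20.52: taxable services → 0% + 2.25% municipal = 2.25% → £0.4617
Key duplication £9.49: taxable services → 0% + 2.25% municipal = 2.25% → £0.213525
Photo printing (20 prints) £16.71: taxable services → 0% + 2.25% municipal = 2.25% → £0.375975
Peanut butter £4.01: unprepared food → 8.75% + 0% municipal = 8.75% → £0.350875
Subtotal = £97.97; unrounded tax = £4.093475 → £4.09; total due = £102.06

£102.06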